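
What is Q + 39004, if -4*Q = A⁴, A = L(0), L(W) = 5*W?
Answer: 39004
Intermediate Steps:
A = 0 (A = 5*0 = 0)
Q = 0 (Q = -¼*0⁴ = -¼*0 = 0)
Q + 39004 = 0 + 39004 = 39004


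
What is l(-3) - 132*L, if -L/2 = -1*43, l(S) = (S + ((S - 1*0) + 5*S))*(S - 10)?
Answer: -11079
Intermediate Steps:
l(S) = 7*S*(-10 + S) (l(S) = (S + ((S + 0) + 5*S))*(-10 + S) = (S + (S + 5*S))*(-10 + S) = (S + 6*S)*(-10 + S) = (7*S)*(-10 + S) = 7*S*(-10 + S))
L = 86 (L = -(-2)*43 = -2*(-43) = 86)
l(-3) - 132*L = 7*(-3)*(-10 - 3) - 132*86 = 7*(-3)*(-13) - 11352 = 273 - 11352 = -11079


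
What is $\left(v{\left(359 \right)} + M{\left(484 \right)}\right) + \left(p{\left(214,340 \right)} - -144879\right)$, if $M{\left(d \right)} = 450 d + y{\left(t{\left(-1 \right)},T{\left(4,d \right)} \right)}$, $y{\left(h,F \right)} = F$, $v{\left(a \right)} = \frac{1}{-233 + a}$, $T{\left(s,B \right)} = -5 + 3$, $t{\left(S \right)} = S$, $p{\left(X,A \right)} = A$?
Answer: $\frac{45740143}{126} \approx 3.6302 \cdot 10^{5}$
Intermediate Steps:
$T{\left(s,B \right)} = -2$
$M{\left(d \right)} = -2 + 450 d$ ($M{\left(d \right)} = 450 d - 2 = -2 + 450 d$)
$\left(v{\left(359 \right)} + M{\left(484 \right)}\right) + \left(p{\left(214,340 \right)} - -144879\right) = \left(\frac{1}{-233 + 359} + \left(-2 + 450 \cdot 484\right)\right) + \left(340 - -144879\right) = \left(\frac{1}{126} + \left(-2 + 217800\right)\right) + \left(340 + 144879\right) = \left(\frac{1}{126} + 217798\right) + 145219 = \frac{27442549}{126} + 145219 = \frac{45740143}{126}$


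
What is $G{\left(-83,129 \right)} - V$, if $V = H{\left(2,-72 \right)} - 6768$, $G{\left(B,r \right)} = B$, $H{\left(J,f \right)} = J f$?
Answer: $6829$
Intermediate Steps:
$V = -6912$ ($V = 2 \left(-72\right) - 6768 = -144 - 6768 = -6912$)
$G{\left(-83,129 \right)} - V = -83 - -6912 = -83 + 6912 = 6829$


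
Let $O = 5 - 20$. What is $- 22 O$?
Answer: $330$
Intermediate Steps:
$O = -15$ ($O = 5 - 20 = -15$)
$- 22 O = \left(-22\right) \left(-15\right) = 330$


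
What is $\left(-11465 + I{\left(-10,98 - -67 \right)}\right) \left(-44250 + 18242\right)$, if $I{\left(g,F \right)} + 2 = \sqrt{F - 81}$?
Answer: $298233736 - 52016 \sqrt{21} \approx 2.98 \cdot 10^{8}$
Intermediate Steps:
$I{\left(g,F \right)} = -2 + \sqrt{-81 + F}$ ($I{\left(g,F \right)} = -2 + \sqrt{F - 81} = -2 + \sqrt{-81 + F}$)
$\left(-11465 + I{\left(-10,98 - -67 \right)}\right) \left(-44250 + 18242\right) = \left(-11465 - \left(2 - \sqrt{-81 + \left(98 - -67\right)}\right)\right) \left(-44250 + 18242\right) = \left(-11465 - \left(2 - \sqrt{-81 + \left(98 + 67\right)}\right)\right) \left(-26008\right) = \left(-11465 - \left(2 - \sqrt{-81 + 165}\right)\right) \left(-26008\right) = \left(-11465 - \left(2 - \sqrt{84}\right)\right) \left(-26008\right) = \left(-11465 - \left(2 - 2 \sqrt{21}\right)\right) \left(-26008\right) = \left(-11467 + 2 \sqrt{21}\right) \left(-26008\right) = 298233736 - 52016 \sqrt{21}$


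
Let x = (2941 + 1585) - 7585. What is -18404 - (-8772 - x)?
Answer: -12691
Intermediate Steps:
x = -3059 (x = 4526 - 7585 = -3059)
-18404 - (-8772 - x) = -18404 - (-8772 - 1*(-3059)) = -18404 - (-8772 + 3059) = -18404 - 1*(-5713) = -18404 + 5713 = -12691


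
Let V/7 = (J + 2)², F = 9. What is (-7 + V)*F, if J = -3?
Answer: 0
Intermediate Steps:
V = 7 (V = 7*(-3 + 2)² = 7*(-1)² = 7*1 = 7)
(-7 + V)*F = (-7 + 7)*9 = 0*9 = 0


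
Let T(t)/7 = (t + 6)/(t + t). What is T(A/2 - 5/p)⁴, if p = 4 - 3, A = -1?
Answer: 2401/234256 ≈ 0.010249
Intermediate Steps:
p = 1
T(t) = 7*(6 + t)/(2*t) (T(t) = 7*((t + 6)/(t + t)) = 7*((6 + t)/((2*t))) = 7*((6 + t)*(1/(2*t))) = 7*((6 + t)/(2*t)) = 7*(6 + t)/(2*t))
T(A/2 - 5/p)⁴ = (7/2 + 21/(-1/2 - 5/1))⁴ = (7/2 + 21/(-1*½ - 5*1))⁴ = (7/2 + 21/(-½ - 5))⁴ = (7/2 + 21/(-11/2))⁴ = (7/2 + 21*(-2/11))⁴ = (7/2 - 42/11)⁴ = (-7/22)⁴ = 2401/234256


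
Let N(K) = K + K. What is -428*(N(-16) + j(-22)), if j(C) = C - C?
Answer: 13696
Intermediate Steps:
N(K) = 2*K
j(C) = 0
-428*(N(-16) + j(-22)) = -428*(2*(-16) + 0) = -428*(-32 + 0) = -428*(-32) = 13696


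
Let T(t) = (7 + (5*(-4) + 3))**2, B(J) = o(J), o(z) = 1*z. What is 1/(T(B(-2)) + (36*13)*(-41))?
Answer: -1/19088 ≈ -5.2389e-5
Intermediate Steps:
o(z) = z
B(J) = J
T(t) = 100 (T(t) = (7 + (-20 + 3))**2 = (7 - 17)**2 = (-10)**2 = 100)
1/(T(B(-2)) + (36*13)*(-41)) = 1/(100 + (36*13)*(-41)) = 1/(100 + 468*(-41)) = 1/(100 - 19188) = 1/(-19088) = -1/19088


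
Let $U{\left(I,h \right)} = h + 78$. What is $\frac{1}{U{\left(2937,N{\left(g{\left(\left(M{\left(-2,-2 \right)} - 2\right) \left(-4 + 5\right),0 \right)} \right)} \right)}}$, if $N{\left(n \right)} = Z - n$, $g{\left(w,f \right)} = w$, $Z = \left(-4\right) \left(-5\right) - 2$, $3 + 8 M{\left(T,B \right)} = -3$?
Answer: $\frac{4}{395} \approx 0.010127$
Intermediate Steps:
$M{\left(T,B \right)} = - \frac{3}{4}$ ($M{\left(T,B \right)} = - \frac{3}{8} + \frac{1}{8} \left(-3\right) = - \frac{3}{8} - \frac{3}{8} = - \frac{3}{4}$)
$Z = 18$ ($Z = 20 - 2 = 18$)
$N{\left(n \right)} = 18 - n$
$U{\left(I,h \right)} = 78 + h$
$\frac{1}{U{\left(2937,N{\left(g{\left(\left(M{\left(-2,-2 \right)} - 2\right) \left(-4 + 5\right),0 \right)} \right)} \right)}} = \frac{1}{78 + \left(18 - \left(- \frac{3}{4} - 2\right) \left(-4 + 5\right)\right)} = \frac{1}{78 + \left(18 - \left(- \frac{11}{4}\right) 1\right)} = \frac{1}{78 + \left(18 - - \frac{11}{4}\right)} = \frac{1}{78 + \left(18 + \frac{11}{4}\right)} = \frac{1}{78 + \frac{83}{4}} = \frac{1}{\frac{395}{4}} = \frac{4}{395}$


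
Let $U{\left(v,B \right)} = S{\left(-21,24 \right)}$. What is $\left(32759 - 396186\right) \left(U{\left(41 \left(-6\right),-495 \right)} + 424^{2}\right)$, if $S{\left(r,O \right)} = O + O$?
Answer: $-65352896848$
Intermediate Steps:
$S{\left(r,O \right)} = 2 O$
$U{\left(v,B \right)} = 48$ ($U{\left(v,B \right)} = 2 \cdot 24 = 48$)
$\left(32759 - 396186\right) \left(U{\left(41 \left(-6\right),-495 \right)} + 424^{2}\right) = \left(32759 - 396186\right) \left(48 + 424^{2}\right) = - 363427 \left(48 + 179776\right) = \left(-363427\right) 179824 = -65352896848$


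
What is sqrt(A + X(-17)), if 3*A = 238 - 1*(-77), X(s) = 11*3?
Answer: sqrt(138) ≈ 11.747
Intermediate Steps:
X(s) = 33
A = 105 (A = (238 - 1*(-77))/3 = (238 + 77)/3 = (1/3)*315 = 105)
sqrt(A + X(-17)) = sqrt(105 + 33) = sqrt(138)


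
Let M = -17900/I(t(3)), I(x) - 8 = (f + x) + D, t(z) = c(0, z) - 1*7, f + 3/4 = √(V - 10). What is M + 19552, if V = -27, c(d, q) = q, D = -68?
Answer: 36261808/1829 + 286400*I*√37/67673 ≈ 19826.0 + 25.743*I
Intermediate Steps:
f = -¾ + I*√37 (f = -¾ + √(-27 - 10) = -¾ + √(-37) = -¾ + I*√37 ≈ -0.75 + 6.0828*I)
t(z) = -7 + z (t(z) = z - 1*7 = z - 7 = -7 + z)
I(x) = -243/4 + x + I*√37 (I(x) = 8 + (((-¾ + I*√37) + x) - 68) = 8 + ((-¾ + x + I*√37) - 68) = 8 + (-275/4 + x + I*√37) = -243/4 + x + I*√37)
M = -17900/(-259/4 + I*√37) (M = -17900/(-243/4 + (-7 + 3) + I*√37) = -17900/(-243/4 - 4 + I*√37) = -17900/(-259/4 + I*√37) ≈ 274.03 + 25.743*I)
M + 19552 = (501200/1829 + 286400*I*√37/67673) + 19552 = 36261808/1829 + 286400*I*√37/67673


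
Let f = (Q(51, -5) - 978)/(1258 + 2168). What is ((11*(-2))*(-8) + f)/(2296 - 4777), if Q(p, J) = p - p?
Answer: -100333/1416651 ≈ -0.070824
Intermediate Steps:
Q(p, J) = 0
f = -163/571 (f = (0 - 978)/(1258 + 2168) = -978/3426 = -978*1/3426 = -163/571 ≈ -0.28546)
((11*(-2))*(-8) + f)/(2296 - 4777) = ((11*(-2))*(-8) - 163/571)/(2296 - 4777) = (-22*(-8) - 163/571)/(-2481) = (176 - 163/571)*(-1/2481) = (100333/571)*(-1/2481) = -100333/1416651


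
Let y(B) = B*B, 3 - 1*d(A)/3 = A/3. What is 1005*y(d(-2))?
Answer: 121605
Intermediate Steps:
d(A) = 9 - A (d(A) = 9 - 3*A/3 = 9 - A)
y(B) = B²
1005*y(d(-2)) = 1005*(9 - 1*(-2))² = 1005*(9 + 2)² = 1005*11² = 1005*121 = 121605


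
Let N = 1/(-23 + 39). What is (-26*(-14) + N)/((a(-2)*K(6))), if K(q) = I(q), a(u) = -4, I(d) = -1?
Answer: 5825/64 ≈ 91.016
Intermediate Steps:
K(q) = -1
N = 1/16 ≈ 0.062500
(-26*(-14) + N)/((a(-2)*K(6))) = (-26*(-14) + 1/16)/((-4*(-1))) = (364 + 1/16)/4 = (5825/16)*(1/4) = 5825/64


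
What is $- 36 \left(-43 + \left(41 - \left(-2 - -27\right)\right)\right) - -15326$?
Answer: $16298$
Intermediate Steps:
$- 36 \left(-43 + \left(41 - \left(-2 - -27\right)\right)\right) - -15326 = - 36 \left(-43 + \left(41 - \left(-2 + 27\right)\right)\right) + 15326 = - 36 \left(-43 + \left(41 - 25\right)\right) + 15326 = - 36 \left(-43 + 16\right) + 15326 = \left(-36\right) \left(-27\right) + 15326 = 972 + 15326 = 16298$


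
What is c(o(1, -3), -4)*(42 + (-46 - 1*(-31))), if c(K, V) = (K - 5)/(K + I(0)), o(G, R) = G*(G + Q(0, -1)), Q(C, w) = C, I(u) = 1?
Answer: -54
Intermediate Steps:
o(G, R) = G**2 (o(G, R) = G*(G + 0) = G*G = G**2)
c(K, V) = (-5 + K)/(1 + K) (c(K, V) = (K - 5)/(K + 1) = (-5 + K)/(1 + K))
c(o(1, -3), -4)*(42 + (-46 - 1*(-31))) = ((-5 + 1**2)/(1 + 1**2))*(42 + (-46 - 1*(-31))) = ((-5 + 1)/(1 + 1))*(42 + (-46 + 31)) = (-4/2)*(42 - 15) = ((1/2)*(-4))*27 = -2*27 = -54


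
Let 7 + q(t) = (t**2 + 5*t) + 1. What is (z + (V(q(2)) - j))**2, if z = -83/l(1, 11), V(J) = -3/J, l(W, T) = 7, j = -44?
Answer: 3164841/3136 ≈ 1009.2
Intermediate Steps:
q(t) = -6 + t**2 + 5*t (q(t) = -7 + ((t**2 + 5*t) + 1) = -7 + (1 + t**2 + 5*t) = -6 + t**2 + 5*t)
z = -83/7 ≈ -11.857
(z + (V(q(2)) - j))**2 = (-83/7 + (-3/(-6 + 2**2 + 5*2) - 1*(-44)))**2 = (-83/7 + (-3/(-6 + 4 + 10) + 44))**2 = (-83/7 + (-3/8 + 44))**2 = (-83/7 + 349/8)**2 = (1779/56)**2 = 3164841/3136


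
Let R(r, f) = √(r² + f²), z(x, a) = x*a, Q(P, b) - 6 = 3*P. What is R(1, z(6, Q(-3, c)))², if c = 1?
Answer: 325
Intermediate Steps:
Q(P, b) = 6 + 3*P
z(x, a) = a*x
R(r, f) = √(f² + r²)
R(1, z(6, Q(-3, c)))² = (√(((6 + 3*(-3))*6)² + 1²))² = (√(((6 - 9)*6)² + 1))² = (√((-3*6)² + 1))² = (√((-18)² + 1))² = (√(324 + 1))² = (√325)² = (5*√13)² = 325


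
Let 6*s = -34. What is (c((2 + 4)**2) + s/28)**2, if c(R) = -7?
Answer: 366025/7056 ≈ 51.874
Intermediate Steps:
s = -17/3 (s = (1/6)*(-34) = -17/3 ≈ -5.6667)
(c((2 + 4)**2) + s/28)**2 = (-7 - 17/3/28)**2 = (-7 - 17/3*1/28)**2 = (-7 - 17/84)**2 = (-605/84)**2 = 366025/7056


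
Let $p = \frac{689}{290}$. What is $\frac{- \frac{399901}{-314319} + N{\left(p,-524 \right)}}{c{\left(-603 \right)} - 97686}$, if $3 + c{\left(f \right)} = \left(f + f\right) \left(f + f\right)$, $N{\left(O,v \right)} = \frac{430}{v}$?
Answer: $\frac{37195477}{111730256396766} \approx 3.329 \cdot 10^{-7}$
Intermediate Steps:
$p = \frac{689}{290}$ ($p = 689 \cdot \frac{1}{290} = \frac{689}{290} \approx 2.3759$)
$c{\left(f \right)} = -3 + 4 f^{2}$ ($c{\left(f \right)} = -3 + \left(f + f\right) \left(f + f\right) = -3 + 2 f 2 f = -3 + 4 f^{2}$)
$\frac{- \frac{399901}{-314319} + N{\left(p,-524 \right)}}{c{\left(-603 \right)} - 97686} = \frac{- \frac{399901}{-314319} + \frac{430}{-524}}{\left(-3 + 4 \left(-603\right)^{2}\right) - 97686} = \frac{\left(-399901\right) \left(- \frac{1}{314319}\right) + 430 \left(- \frac{1}{524}\right)}{\left(-3 + 4 \cdot 363609\right) - 97686} = \frac{\frac{399901}{314319} - \frac{215}{262}}{\left(-3 + 1454436\right) - 97686} = \frac{37195477}{82351578 \left(1454433 - 97686\right)} = \frac{37195477}{82351578 \cdot 1356747} = \frac{37195477}{82351578} \cdot \frac{1}{1356747} = \frac{37195477}{111730256396766}$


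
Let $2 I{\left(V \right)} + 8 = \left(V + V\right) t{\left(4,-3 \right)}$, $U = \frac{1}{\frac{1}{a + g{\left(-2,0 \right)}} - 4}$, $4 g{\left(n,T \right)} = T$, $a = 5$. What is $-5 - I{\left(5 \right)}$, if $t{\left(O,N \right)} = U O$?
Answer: $\frac{81}{19} \approx 4.2632$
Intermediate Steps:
$g{\left(n,T \right)} = \frac{T}{4}$
$U = - \frac{5}{19}$ ($U = \frac{1}{\frac{1}{5 + \frac{1}{4} \cdot 0} - 4} = \frac{1}{\frac{1}{5 + 0} - 4} = \frac{1}{\frac{1}{5} - 4} = \frac{1}{- \frac{19}{5}} = - \frac{5}{19} \approx -0.26316$)
$t{\left(O,N \right)} = - \frac{5 O}{19}$
$I{\left(V \right)} = -4 - \frac{20 V}{19}$ ($I{\left(V \right)} = -4 + \frac{\left(V + V\right) \left(\left(- \frac{5}{19}\right) 4\right)}{2} = -4 + \frac{2 V \left(- \frac{20}{19}\right)}{2} = -4 + \frac{\left(- \frac{40}{19}\right) V}{2} = -4 - \frac{20 V}{19}$)
$-5 - I{\left(5 \right)} = -5 - \left(-4 - \frac{100}{19}\right) = -5 - - \frac{176}{19} = -5 + \frac{176}{19} = \frac{81}{19}$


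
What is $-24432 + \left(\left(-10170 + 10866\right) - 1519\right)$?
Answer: $-25255$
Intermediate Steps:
$-24432 + \left(\left(-10170 + 10866\right) - 1519\right) = -24432 + \left(696 - 1519\right) = -24432 - 823 = -25255$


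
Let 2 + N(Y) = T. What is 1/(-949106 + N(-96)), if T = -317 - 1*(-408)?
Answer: -1/949017 ≈ -1.0537e-6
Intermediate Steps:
T = 91 (T = -317 + 408 = 91)
N(Y) = 89 (N(Y) = -2 + 91 = 89)
1/(-949106 + N(-96)) = 1/(-949106 + 89) = 1/(-949017) = -1/949017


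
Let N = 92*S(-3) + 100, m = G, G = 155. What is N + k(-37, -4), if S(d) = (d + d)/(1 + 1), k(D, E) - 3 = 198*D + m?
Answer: -7344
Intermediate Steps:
m = 155
k(D, E) = 158 + 198*D (k(D, E) = 3 + (198*D + 155) = 3 + (155 + 198*D) = 158 + 198*D)
S(d) = d (S(d) = (2*d)/2 = (2*d)*(½) = d)
N = -176 (N = 92*(-3) + 100 = -276 + 100 = -176)
N + k(-37, -4) = -176 + (158 + 198*(-37)) = -176 + (158 - 7326) = -176 - 7168 = -7344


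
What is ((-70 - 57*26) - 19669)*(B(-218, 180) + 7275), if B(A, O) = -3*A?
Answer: -168261309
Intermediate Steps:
((-70 - 57*26) - 19669)*(B(-218, 180) + 7275) = ((-70 - 57*26) - 19669)*(-3*(-218) + 7275) = ((-70 - 1482) - 19669)*(654 + 7275) = (-1552 - 19669)*7929 = -21221*7929 = -168261309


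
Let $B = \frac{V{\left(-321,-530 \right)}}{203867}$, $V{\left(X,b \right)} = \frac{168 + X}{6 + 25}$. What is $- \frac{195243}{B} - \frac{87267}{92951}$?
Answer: $\frac{38231110202153570}{4740501} \approx 8.0648 \cdot 10^{9}$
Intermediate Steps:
$V{\left(X,b \right)} = \frac{168}{31} + \frac{X}{31}$ ($V{\left(X,b \right)} = \frac{168 + X}{31} = \left(168 + X\right) \frac{1}{31} = \frac{168}{31} + \frac{X}{31}$)
$B = - \frac{153}{6319877}$ ($B = \frac{\frac{168}{31} + \frac{1}{31} \left(-321\right)}{203867} = \left(\frac{168}{31} - \frac{321}{31}\right) \frac{1}{203867} = \left(- \frac{153}{31}\right) \frac{1}{203867} = - \frac{153}{6319877} \approx -2.4209 \cdot 10^{-5}$)
$- \frac{195243}{B} - \frac{87267}{92951} = - \frac{195243}{- \frac{153}{6319877}} - \frac{87267}{92951} = \left(-195243\right) \left(- \frac{6319877}{153}\right) - \frac{87267}{92951} = \frac{411303915037}{51} - \frac{87267}{92951} = \frac{38231110202153570}{4740501}$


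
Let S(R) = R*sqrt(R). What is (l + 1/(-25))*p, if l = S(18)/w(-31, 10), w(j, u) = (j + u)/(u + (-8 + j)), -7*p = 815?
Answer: 163/35 - 425430*sqrt(2)/49 ≈ -12274.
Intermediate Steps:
p = -815/7 (p = -1/7*815 = -815/7 ≈ -116.43)
S(R) = R**(3/2)
w(j, u) = (j + u)/(-8 + j + u)
l = 522*sqrt(2)/7 (l = 18**(3/2)/(((-31 + 10)/(-8 - 31 + 10))) = (54*sqrt(2))/((-21/(-29))) = (54*sqrt(2))/((-1/29*(-21))) = (54*sqrt(2))/(21/29) = (54*sqrt(2))*(29/21) = 522*sqrt(2)/7 ≈ 105.46)
(l + 1/(-25))*p = (522*sqrt(2)/7 + 1/(-25))*(-815/7) = (522*sqrt(2)/7 - 1/25)*(-815/7) = (-1/25 + 522*sqrt(2)/7)*(-815/7) = 163/35 - 425430*sqrt(2)/49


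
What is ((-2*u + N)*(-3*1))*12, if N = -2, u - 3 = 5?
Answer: 648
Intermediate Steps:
u = 8 (u = 3 + 5 = 8)
((-2*u + N)*(-3*1))*12 = ((-2*8 - 2)*(-3*1))*12 = ((-16 - 2)*(-3))*12 = -18*(-3)*12 = 54*12 = 648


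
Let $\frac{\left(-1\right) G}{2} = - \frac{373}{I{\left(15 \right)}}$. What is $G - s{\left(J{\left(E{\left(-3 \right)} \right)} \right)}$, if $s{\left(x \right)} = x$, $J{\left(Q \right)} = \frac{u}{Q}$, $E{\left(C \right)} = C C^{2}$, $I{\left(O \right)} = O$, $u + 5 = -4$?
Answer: $\frac{247}{5} \approx 49.4$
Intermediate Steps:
$u = -9$ ($u = -5 - 4 = -9$)
$E{\left(C \right)} = C^{3}$
$J{\left(Q \right)} = - \frac{9}{Q}$
$G = \frac{746}{15}$ ($G = - 2 \left(- \frac{373}{15}\right) = - 2 \left(\left(-373\right) \frac{1}{15}\right) = \left(-2\right) \left(- \frac{373}{15}\right) = \frac{746}{15} \approx 49.733$)
$G - s{\left(J{\left(E{\left(-3 \right)} \right)} \right)} = \frac{746}{15} - - \frac{9}{\left(-3\right)^{3}} = \frac{746}{15} - - \frac{9}{-27} = \frac{746}{15} - \left(-9\right) \left(- \frac{1}{27}\right) = \frac{746}{15} - \frac{1}{3} = \frac{247}{5}$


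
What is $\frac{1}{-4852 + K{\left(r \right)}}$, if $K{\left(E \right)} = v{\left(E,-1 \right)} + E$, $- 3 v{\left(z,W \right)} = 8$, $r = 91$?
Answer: $- \frac{3}{14291} \approx -0.00020992$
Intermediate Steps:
$v{\left(z,W \right)} = - \frac{8}{3}$ ($v{\left(z,W \right)} = \left(- \frac{1}{3}\right) 8 = - \frac{8}{3}$)
$K{\left(E \right)} = - \frac{8}{3} + E$
$\frac{1}{-4852 + K{\left(r \right)}} = \frac{1}{-4852 + \left(- \frac{8}{3} + 91\right)} = \frac{1}{-4852 + \frac{265}{3}} = \frac{1}{- \frac{14291}{3}} = - \frac{3}{14291}$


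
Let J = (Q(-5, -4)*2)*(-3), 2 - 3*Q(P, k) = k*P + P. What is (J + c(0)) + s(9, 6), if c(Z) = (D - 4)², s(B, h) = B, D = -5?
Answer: 116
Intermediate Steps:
Q(P, k) = ⅔ - P/3 - P*k/3 (Q(P, k) = ⅔ - (k*P + P)/3 = ⅔ - (P*k + P)/3 = ⅔ - (P + P*k)/3 = ⅔ + (-P/3 - P*k/3) = ⅔ - P/3 - P*k/3)
c(Z) = 81 (c(Z) = (-5 - 4)² = (-9)² = 81)
J = 26 (J = ((⅔ - ⅓*(-5) - ⅓*(-5)*(-4))*2)*(-3) = ((⅔ + 5/3 - 20/3)*2)*(-3) = -13/3*2*(-3) = -26/3*(-3) = 26)
(J + c(0)) + s(9, 6) = (26 + 81) + 9 = 107 + 9 = 116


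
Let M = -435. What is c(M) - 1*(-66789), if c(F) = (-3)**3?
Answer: 66762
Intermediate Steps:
c(F) = -27
c(M) - 1*(-66789) = -27 - 1*(-66789) = -27 + 66789 = 66762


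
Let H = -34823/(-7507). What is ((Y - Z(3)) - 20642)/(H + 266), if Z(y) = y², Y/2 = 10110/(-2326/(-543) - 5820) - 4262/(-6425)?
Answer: -1572891996373383369/20611165933362875 ≈ -76.313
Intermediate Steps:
Y = -21812400542/10144862975 (Y = 2*(10110/(-2326/(-543) - 5820) - 4262/(-6425)) = 2*(10110/(-2326*(-1/543) - 5820) - 4262*(-1/6425)) = 2*(10110/(2326/543 - 5820) + 4262/6425) = 2*(10110/(-3157934/543) + 4262/6425) = 2*(10110*(-543/3157934) + 4262/6425) = 2*(-2744865/1578967 + 4262/6425) = 2*(-10906200271/10144862975) = -21812400542/10144862975 ≈ -2.1501)
H = 34823/7507 (H = -34823*(-1/7507) = 34823/7507 ≈ 4.6387)
((Y - Z(3)) - 20642)/(H + 266) = ((-21812400542/10144862975 - 1*3²) - 20642)/(34823/7507 + 266) = ((-21812400542/10144862975 - 1*9) - 20642)/(2031685/7507) = ((-21812400542/10144862975 - 9) - 20642)*(7507/2031685) = (-113116167317/10144862975 - 20642)*(7507/2031685) = -209523377697267/10144862975*7507/2031685 = -1572891996373383369/20611165933362875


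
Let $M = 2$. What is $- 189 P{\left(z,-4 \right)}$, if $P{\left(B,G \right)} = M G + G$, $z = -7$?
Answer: $2268$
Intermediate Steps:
$P{\left(B,G \right)} = 3 G$ ($P{\left(B,G \right)} = 2 G + G = 3 G$)
$- 189 P{\left(z,-4 \right)} = - 189 \cdot 3 \left(-4\right) = \left(-189\right) \left(-12\right) = 2268$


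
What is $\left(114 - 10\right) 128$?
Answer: $13312$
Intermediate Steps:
$\left(114 - 10\right) 128 = 104 \cdot 128 = 13312$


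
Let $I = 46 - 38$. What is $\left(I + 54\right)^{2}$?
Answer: $3844$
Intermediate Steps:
$I = 8$ ($I = 46 - 38 = 8$)
$\left(I + 54\right)^{2} = \left(8 + 54\right)^{2} = 62^{2} = 3844$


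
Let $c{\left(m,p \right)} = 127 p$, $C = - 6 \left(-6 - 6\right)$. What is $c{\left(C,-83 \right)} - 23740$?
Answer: $-34281$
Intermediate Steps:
$C = 72$ ($C = - 6 \left(-6 - 6\right) = \left(-6\right) \left(-12\right) = 72$)
$c{\left(C,-83 \right)} - 23740 = 127 \left(-83\right) - 23740 = -10541 - 23740 = -34281$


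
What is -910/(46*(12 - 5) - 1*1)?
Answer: -910/321 ≈ -2.8349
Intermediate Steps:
-910/(46*(12 - 5) - 1*1) = -910/(46*7 - 1) = -910/(322 - 1) = -910/321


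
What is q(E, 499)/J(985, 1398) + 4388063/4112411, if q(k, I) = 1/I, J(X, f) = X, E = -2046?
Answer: 2156802897856/2021311692665 ≈ 1.0670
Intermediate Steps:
q(E, 499)/J(985, 1398) + 4388063/4112411 = 1/(499*985) + 4388063/4112411 = (1/499)*(1/985) + 4388063*(1/4112411) = 1/491515 + 4388063/4112411 = 2156802897856/2021311692665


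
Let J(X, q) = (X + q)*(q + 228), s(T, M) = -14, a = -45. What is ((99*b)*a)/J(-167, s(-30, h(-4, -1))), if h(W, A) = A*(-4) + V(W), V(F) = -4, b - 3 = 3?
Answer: 13365/19367 ≈ 0.69009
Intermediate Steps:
b = 6 (b = 3 + 3 = 6)
h(W, A) = -4 - 4*A (h(W, A) = A*(-4) - 4 = -4*A - 4 = -4 - 4*A)
J(X, q) = (228 + q)*(X + q) (J(X, q) = (X + q)*(228 + q) = (228 + q)*(X + q))
((99*b)*a)/J(-167, s(-30, h(-4, -1))) = ((99*6)*(-45))/((-14)² + 228*(-167) + 228*(-14) - 167*(-14)) = (594*(-45))/(196 - 38076 - 3192 + 2338) = -26730/(-38734) = -26730*(-1/38734) = 13365/19367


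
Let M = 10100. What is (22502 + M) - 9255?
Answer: 23347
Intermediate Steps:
(22502 + M) - 9255 = (22502 + 10100) - 9255 = 32602 - 9255 = 23347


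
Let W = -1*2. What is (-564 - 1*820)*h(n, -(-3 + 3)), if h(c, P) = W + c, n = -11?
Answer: 17992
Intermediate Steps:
W = -2
h(c, P) = -2 + c
(-564 - 1*820)*h(n, -(-3 + 3)) = (-564 - 1*820)*(-2 - 11) = (-564 - 820)*(-13) = -1384*(-13) = 17992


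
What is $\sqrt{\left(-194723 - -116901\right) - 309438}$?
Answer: $34 i \sqrt{335} \approx 622.3 i$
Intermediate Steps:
$\sqrt{\left(-194723 - -116901\right) - 309438} = \sqrt{\left(-194723 + 116901\right) - 309438} = \sqrt{-77822 - 309438} = \sqrt{-387260} = 34 i \sqrt{335}$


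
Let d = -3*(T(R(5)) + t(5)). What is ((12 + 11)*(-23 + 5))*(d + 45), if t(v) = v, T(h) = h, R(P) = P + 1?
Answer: -4968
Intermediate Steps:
R(P) = 1 + P
d = -33 (d = -3*((1 + 5) + 5) = -3*(6 + 5) = -3*11 = -33)
((12 + 11)*(-23 + 5))*(d + 45) = ((12 + 11)*(-23 + 5))*(-33 + 45) = (23*(-18))*12 = -414*12 = -4968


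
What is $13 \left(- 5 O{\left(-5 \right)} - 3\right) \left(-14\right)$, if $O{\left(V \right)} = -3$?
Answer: $-2184$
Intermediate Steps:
$13 \left(- 5 O{\left(-5 \right)} - 3\right) \left(-14\right) = 13 \left(\left(-5\right) \left(-3\right) - 3\right) \left(-14\right) = 13 \left(15 - 3\right) \left(-14\right) = 13 \cdot 12 \left(-14\right) = 156 \left(-14\right) = -2184$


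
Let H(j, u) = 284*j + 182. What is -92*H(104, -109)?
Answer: -2734056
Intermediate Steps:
H(j, u) = 182 + 284*j
-92*H(104, -109) = -92*(182 + 284*104) = -92*(182 + 29536) = -92*29718 = -2734056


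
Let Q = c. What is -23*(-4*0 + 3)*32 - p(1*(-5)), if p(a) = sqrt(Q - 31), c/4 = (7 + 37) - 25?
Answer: -2208 - 3*sqrt(5) ≈ -2214.7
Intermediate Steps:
c = 76 (c = 4*((7 + 37) - 25) = 4*(44 - 25) = 4*19 = 76)
Q = 76
p(a) = 3*sqrt(5) (p(a) = sqrt(76 - 31) = sqrt(45) = 3*sqrt(5))
-23*(-4*0 + 3)*32 - p(1*(-5)) = -23*(-4*0 + 3)*32 - 3*sqrt(5) = -23*(0 + 3)*32 - 3*sqrt(5) = -23*3*32 - 3*sqrt(5) = -69*32 - 3*sqrt(5) = -2208 - 3*sqrt(5)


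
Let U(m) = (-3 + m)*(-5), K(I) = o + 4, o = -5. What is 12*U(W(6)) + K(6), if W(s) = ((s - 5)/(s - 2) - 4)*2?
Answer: 629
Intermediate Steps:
K(I) = -1 (K(I) = -5 + 4 = -1)
W(s) = -8 + 2*(-5 + s)/(-2 + s) (W(s) = ((-5 + s)/(-2 + s) - 4)*2 = (-4 + (-5 + s)/(-2 + s))*2 = -8 + 2*(-5 + s)/(-2 + s))
U(m) = 15 - 5*m
12*U(W(6)) + K(6) = 12*(15 - 30*(1 - 1*6)/(-2 + 6)) - 1 = 12*(15 - 30*(1 - 6)/4) - 1 = 12*(15 - 30*(-5)/4) - 1 = 12*(15 - 5*(-15/2)) - 1 = 12*(15 + 75/2) - 1 = 12*(105/2) - 1 = 630 - 1 = 629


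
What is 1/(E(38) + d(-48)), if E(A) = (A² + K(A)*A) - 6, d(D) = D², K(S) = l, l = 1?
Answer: 1/3780 ≈ 0.00026455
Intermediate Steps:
K(S) = 1
E(A) = -6 + A + A² (E(A) = (A² + 1*A) - 6 = (A² + A) - 6 = (A + A²) - 6 = -6 + A + A²)
1/(E(38) + d(-48)) = 1/((-6 + 38 + 38²) + (-48)²) = 1/((-6 + 38 + 1444) + 2304) = 1/(1476 + 2304) = 1/3780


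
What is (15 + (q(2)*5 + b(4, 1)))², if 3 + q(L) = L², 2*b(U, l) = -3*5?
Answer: 625/4 ≈ 156.25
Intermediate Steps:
b(U, l) = -15/2 (b(U, l) = (-3*5)/2 = (½)*(-15) = -15/2)
q(L) = -3 + L²
(15 + (q(2)*5 + b(4, 1)))² = (15 + ((-3 + 2²)*5 - 15/2))² = (15 + ((-3 + 4)*5 - 15/2))² = (15 + (1*5 - 15/2))² = (15 + (5 - 15/2))² = (15 - 5/2)² = (25/2)² = 625/4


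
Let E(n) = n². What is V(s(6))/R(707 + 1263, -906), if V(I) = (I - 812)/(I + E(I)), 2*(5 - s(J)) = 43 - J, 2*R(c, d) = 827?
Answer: -6604/558225 ≈ -0.011830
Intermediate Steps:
R(c, d) = 827/2 (R(c, d) = (½)*827 = 827/2)
s(J) = -33/2 + J/2 (s(J) = 5 - (43 - J)/2 = 5 + (-43/2 + J/2) = -33/2 + J/2)
V(I) = (-812 + I)/(I + I²) (V(I) = (I - 812)/(I + I²) = (-812 + I)/(I + I²))
V(s(6))/R(707 + 1263, -906) = ((-812 + (-33/2 + (½)*6))/((-33/2 + (½)*6)*(1 + (-33/2 + (½)*6))))/(827/2) = ((-812 + (-33/2 + 3))/((-33/2 + 3)*(1 + (-33/2 + 3))))*(2/827) = ((-812 - 27/2)/((-27/2)*(1 - 27/2)))*(2/827) = -2/27*(-1651/2)/(-25/2)*(2/827) = -2/27*(-2/25)*(-1651/2)*(2/827) = -3302/675*2/827 = -6604/558225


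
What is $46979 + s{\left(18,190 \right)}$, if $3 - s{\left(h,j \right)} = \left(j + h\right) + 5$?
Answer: $46769$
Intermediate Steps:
$s{\left(h,j \right)} = -2 - h - j$ ($s{\left(h,j \right)} = 3 - \left(\left(j + h\right) + 5\right) = 3 - \left(\left(h + j\right) + 5\right) = 3 - \left(5 + h + j\right) = -2 - h - j$)
$46979 + s{\left(18,190 \right)} = 46979 - 210 = 46769$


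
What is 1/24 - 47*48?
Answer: -54143/24 ≈ -2256.0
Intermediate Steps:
1/24 - 47*48 = 1/24 - 2256 = -54143/24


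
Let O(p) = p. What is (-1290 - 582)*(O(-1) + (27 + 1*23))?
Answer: -91728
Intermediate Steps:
(-1290 - 582)*(O(-1) + (27 + 1*23)) = (-1290 - 582)*(-1 + (27 + 1*23)) = -1872*(-1 + (27 + 23)) = -1872*(-1 + 50) = -1872*49 = -91728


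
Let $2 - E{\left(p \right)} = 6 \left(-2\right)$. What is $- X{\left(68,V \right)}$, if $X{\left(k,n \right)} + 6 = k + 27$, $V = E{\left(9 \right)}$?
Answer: $-89$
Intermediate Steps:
$E{\left(p \right)} = 14$ ($E{\left(p \right)} = 2 - 6 \left(-2\right) = 2 - -12 = 2 + 12 = 14$)
$V = 14$
$X{\left(k,n \right)} = 21 + k$ ($X{\left(k,n \right)} = -6 + \left(k + 27\right) = -6 + \left(27 + k\right) = 21 + k$)
$- X{\left(68,V \right)} = - (21 + 68) = \left(-1\right) 89 = -89$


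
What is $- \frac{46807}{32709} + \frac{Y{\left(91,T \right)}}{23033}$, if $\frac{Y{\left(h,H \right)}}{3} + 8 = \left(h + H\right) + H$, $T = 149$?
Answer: $- \frac{1040719244}{753386397} \approx -1.3814$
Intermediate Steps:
$Y{\left(h,H \right)} = -24 + 3 h + 6 H$ ($Y{\left(h,H \right)} = -24 + 3 \left(\left(h + H\right) + H\right) = -24 + 3 \left(\left(H + h\right) + H\right) = -24 + 3 \left(h + 2 H\right) = -24 + \left(3 h + 6 H\right) = -24 + 3 h + 6 H$)
$- \frac{46807}{32709} + \frac{Y{\left(91,T \right)}}{23033} = - \frac{46807}{32709} + \frac{-24 + 3 \cdot 91 + 6 \cdot 149}{23033} = \left(-46807\right) \frac{1}{32709} + \left(-24 + 273 + 894\right) \frac{1}{23033} = - \frac{46807}{32709} + 1143 \cdot \frac{1}{23033} = - \frac{46807}{32709} + \frac{1143}{23033} = - \frac{1040719244}{753386397}$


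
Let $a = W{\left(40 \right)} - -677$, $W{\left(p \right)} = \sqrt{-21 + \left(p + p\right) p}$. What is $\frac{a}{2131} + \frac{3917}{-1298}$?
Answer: $- \frac{7468381}{2766038} + \frac{17 \sqrt{11}}{2131} \approx -2.6736$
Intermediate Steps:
$W{\left(p \right)} = \sqrt{-21 + 2 p^{2}}$ ($W{\left(p \right)} = \sqrt{-21 + 2 p p} = \sqrt{-21 + 2 p^{2}}$)
$a = 677 + 17 \sqrt{11}$ ($a = \sqrt{-21 + 2 \cdot 40^{2}} - -677 = \sqrt{-21 + 2 \cdot 1600} + 677 = \sqrt{-21 + 3200} + 677 = \sqrt{3179} + 677 = 17 \sqrt{11} + 677 = 677 + 17 \sqrt{11} \approx 733.38$)
$\frac{a}{2131} + \frac{3917}{-1298} = \frac{677 + 17 \sqrt{11}}{2131} + \frac{3917}{-1298} = \left(677 + 17 \sqrt{11}\right) \frac{1}{2131} + 3917 \left(- \frac{1}{1298}\right) = \left(\frac{677}{2131} + \frac{17 \sqrt{11}}{2131}\right) - \frac{3917}{1298} = - \frac{7468381}{2766038} + \frac{17 \sqrt{11}}{2131}$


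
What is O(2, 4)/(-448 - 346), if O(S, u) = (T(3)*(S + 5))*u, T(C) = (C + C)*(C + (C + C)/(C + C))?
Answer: -336/397 ≈ -0.84635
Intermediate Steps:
T(C) = 2*C*(1 + C) (T(C) = (2*C)*(C + (2*C)/((2*C))) = (2*C)*(C + (2*C)*(1/(2*C))) = (2*C)*(C + 1) = (2*C)*(1 + C) = 2*C*(1 + C))
O(S, u) = u*(120 + 24*S) (O(S, u) = ((2*3*(1 + 3))*(S + 5))*u = ((2*3*4)*(5 + S))*u = (24*(5 + S))*u = (120 + 24*S)*u = u*(120 + 24*S))
O(2, 4)/(-448 - 346) = (24*4*(5 + 2))/(-448 - 346) = (24*4*7)/(-794) = -1/794*672 = -336/397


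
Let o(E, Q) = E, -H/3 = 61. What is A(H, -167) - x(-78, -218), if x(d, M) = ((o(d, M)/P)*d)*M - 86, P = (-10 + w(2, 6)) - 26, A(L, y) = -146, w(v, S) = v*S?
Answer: -55323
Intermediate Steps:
H = -183 (H = -3*61 = -183)
w(v, S) = S*v
P = -24 (P = (-10 + 6*2) - 26 = (-10 + 12) - 26 = 2 - 26 = -24)
x(d, M) = -86 - M*d²/24 (x(d, M) = ((d/(-24))*d)*M - 86 = ((d*(-1/24))*d)*M - 86 = ((-d/24)*d)*M - 86 = (-d²/24)*M - 86 = -M*d²/24 - 86 = -86 - M*d²/24)
A(H, -167) - x(-78, -218) = -146 - (-86 - 1/24*(-218)*(-78)²) = -146 - (-86 - 1/24*(-218)*6084) = -146 - (-86 + 55263) = -146 - 1*55177 = -146 - 55177 = -55323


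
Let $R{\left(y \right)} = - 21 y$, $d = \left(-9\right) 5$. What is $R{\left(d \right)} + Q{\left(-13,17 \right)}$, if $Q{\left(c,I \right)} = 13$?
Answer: $958$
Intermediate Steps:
$d = -45$
$R{\left(d \right)} + Q{\left(-13,17 \right)} = \left(-21\right) \left(-45\right) + 13 = 945 + 13 = 958$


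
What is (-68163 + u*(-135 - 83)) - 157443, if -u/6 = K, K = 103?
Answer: -90882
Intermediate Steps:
u = -618 (u = -6*103 = -618)
(-68163 + u*(-135 - 83)) - 157443 = (-68163 - 618*(-135 - 83)) - 157443 = (-68163 - 618*(-218)) - 157443 = (-68163 + 134724) - 157443 = 66561 - 157443 = -90882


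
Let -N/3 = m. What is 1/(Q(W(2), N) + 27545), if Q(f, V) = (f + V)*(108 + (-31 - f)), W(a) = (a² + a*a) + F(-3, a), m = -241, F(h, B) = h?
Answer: 1/79961 ≈ 1.2506e-5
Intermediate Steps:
W(a) = -3 + 2*a² (W(a) = (a² + a*a) - 3 = (a² + a²) - 3 = 2*a² - 3 = -3 + 2*a²)
N = 723 (N = -3*(-241) = 723)
Q(f, V) = (77 - f)*(V + f) (Q(f, V) = (V + f)*(77 - f) = (77 - f)*(V + f))
1/(Q(W(2), N) + 27545) = 1/((-(-3 + 2*2²)² + 77*723 + 77*(-3 + 2*2²) - 1*723*(-3 + 2*2²)) + 27545) = 1/((-(-3 + 2*4)² + 55671 + 77*(-3 + 2*4) - 1*723*(-3 + 2*4)) + 27545) = 1/((-(-3 + 8)² + 55671 + 77*(-3 + 8) - 1*723*(-3 + 8)) + 27545) = 1/((-1*5² + 55671 + 77*5 - 1*723*5) + 27545) = 1/((-1*25 + 55671 + 385 - 3615) + 27545) = 1/((-25 + 55671 + 385 - 3615) + 27545) = 1/(52416 + 27545) = 1/79961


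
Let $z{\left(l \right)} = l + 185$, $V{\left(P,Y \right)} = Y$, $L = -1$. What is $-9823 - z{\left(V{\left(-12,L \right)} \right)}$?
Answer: $-10007$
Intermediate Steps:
$z{\left(l \right)} = 185 + l$
$-9823 - z{\left(V{\left(-12,L \right)} \right)} = -9823 - \left(185 - 1\right) = -9823 - 184 = -10007$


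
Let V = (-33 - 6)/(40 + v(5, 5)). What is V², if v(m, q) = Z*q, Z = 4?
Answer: 169/400 ≈ 0.42250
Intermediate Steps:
v(m, q) = 4*q
V = -13/20 (V = (-33 - 6)/(40 + 4*5) = -39/(40 + 20) = -39/60 = -39*1/60 = -13/20 ≈ -0.65000)
V² = (-13/20)² = 169/400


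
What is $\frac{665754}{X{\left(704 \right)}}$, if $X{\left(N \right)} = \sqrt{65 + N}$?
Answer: $\frac{665754 \sqrt{769}}{769} \approx 24008.0$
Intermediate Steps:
$\frac{665754}{X{\left(704 \right)}} = \frac{665754}{\sqrt{65 + 704}} = \frac{665754}{\sqrt{769}} = 665754 \frac{\sqrt{769}}{769} = \frac{665754 \sqrt{769}}{769}$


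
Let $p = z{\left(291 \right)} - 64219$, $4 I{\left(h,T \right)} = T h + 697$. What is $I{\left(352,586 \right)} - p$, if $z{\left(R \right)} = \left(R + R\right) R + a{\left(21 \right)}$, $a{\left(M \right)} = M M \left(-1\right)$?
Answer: $- \frac{211839}{4} \approx -52960.0$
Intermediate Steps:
$a{\left(M \right)} = - M^{2}$ ($a{\left(M \right)} = M^{2} \left(-1\right) = - M^{2}$)
$z{\left(R \right)} = -441 + 2 R^{2}$ ($z{\left(R \right)} = \left(R + R\right) R - 21^{2} = 2 R R - 441 = 2 R^{2} - 441 = -441 + 2 R^{2}$)
$I{\left(h,T \right)} = \frac{697}{4} + \frac{T h}{4}$ ($I{\left(h,T \right)} = \frac{T h + 697}{4} = \frac{697 + T h}{4} = \frac{697}{4} + \frac{T h}{4}$)
$p = 104702$ ($p = \left(-441 + 2 \cdot 291^{2}\right) - 64219 = \left(-441 + 2 \cdot 84681\right) - 64219 = \left(-441 + 169362\right) - 64219 = 168921 - 64219 = 104702$)
$I{\left(352,586 \right)} - p = \left(\frac{697}{4} + \frac{1}{4} \cdot 586 \cdot 352\right) - 104702 = \left(\frac{697}{4} + 51568\right) - 104702 = \frac{206969}{4} - 104702 = - \frac{211839}{4}$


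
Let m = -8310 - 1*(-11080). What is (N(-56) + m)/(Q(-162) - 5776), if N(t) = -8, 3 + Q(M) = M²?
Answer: 2762/20465 ≈ 0.13496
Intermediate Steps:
m = 2770 (m = -8310 + 11080 = 2770)
Q(M) = -3 + M²
(N(-56) + m)/(Q(-162) - 5776) = (-8 + 2770)/((-3 + (-162)²) - 5776) = 2762/((-3 + 26244) - 5776) = 2762/(26241 - 5776) = 2762/20465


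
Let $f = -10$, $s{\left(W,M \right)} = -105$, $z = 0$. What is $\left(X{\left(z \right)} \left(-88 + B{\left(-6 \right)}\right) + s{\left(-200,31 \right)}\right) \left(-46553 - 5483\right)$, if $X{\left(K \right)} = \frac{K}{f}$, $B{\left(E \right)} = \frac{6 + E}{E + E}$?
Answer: $5463780$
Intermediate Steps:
$B{\left(E \right)} = \frac{6 + E}{2 E}$
$X{\left(K \right)} = - \frac{K}{10}$ ($X{\left(K \right)} = \frac{K}{-10} = K \left(- \frac{1}{10}\right) = - \frac{K}{10}$)
$\left(X{\left(z \right)} \left(-88 + B{\left(-6 \right)}\right) + s{\left(-200,31 \right)}\right) \left(-46553 - 5483\right) = \left(\left(- \frac{1}{10}\right) 0 \left(-88 + \frac{6 - 6}{2 \left(-6\right)}\right) - 105\right) \left(-46553 - 5483\right) = \left(0 \left(-88 + \frac{1}{2} \left(- \frac{1}{6}\right) 0\right) - 105\right) \left(-52036\right) = \left(0 \left(-88 + 0\right) - 105\right) \left(-52036\right) = \left(0 \left(-88\right) - 105\right) \left(-52036\right) = \left(0 - 105\right) \left(-52036\right) = \left(-105\right) \left(-52036\right) = 5463780$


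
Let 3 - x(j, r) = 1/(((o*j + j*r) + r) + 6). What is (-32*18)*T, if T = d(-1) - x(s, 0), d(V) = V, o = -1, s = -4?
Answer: 11232/5 ≈ 2246.4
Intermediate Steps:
x(j, r) = 3 - 1/(6 + r - j + j*r) (x(j, r) = 3 - 1/(((-j + j*r) + r) + 6) = 3 - 1/((r - j + j*r) + 6) = 3 - 1/(6 + r - j + j*r))
T = -39/10 (T = -1 - (17 - 3*(-4) + 3*0 + 3*(-4)*0)/(6 + 0 - 1*(-4) - 4*0) = -1 - (17 + 12 + 0 + 0)/(6 + 0 + 4 + 0) = -1 - 29/10 = -39/10 ≈ -3.9000)
(-32*18)*T = -32*18*(-39/10) = -576*(-39/10) = 11232/5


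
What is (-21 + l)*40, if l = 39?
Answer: 720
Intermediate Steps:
(-21 + l)*40 = (-21 + 39)*40 = 18*40 = 720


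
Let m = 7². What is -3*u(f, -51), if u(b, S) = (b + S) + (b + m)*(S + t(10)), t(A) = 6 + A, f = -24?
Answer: 2850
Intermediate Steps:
m = 49
u(b, S) = S + b + (16 + S)*(49 + b) (u(b, S) = (b + S) + (b + 49)*(S + (6 + 10)) = (S + b) + (49 + b)*(S + 16) = (S + b) + (49 + b)*(16 + S) = (S + b) + (16 + S)*(49 + b) = S + b + (16 + S)*(49 + b))
-3*u(f, -51) = -3*(784 + 17*(-24) + 50*(-51) - 51*(-24)) = -3*(784 - 408 - 2550 + 1224) = -3*(-950) = 2850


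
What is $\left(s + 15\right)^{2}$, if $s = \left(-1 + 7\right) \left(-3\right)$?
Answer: $9$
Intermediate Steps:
$s = -18$ ($s = 6 \left(-3\right) = -18$)
$\left(s + 15\right)^{2} = \left(-18 + 15\right)^{2} = \left(-3\right)^{2} = 9$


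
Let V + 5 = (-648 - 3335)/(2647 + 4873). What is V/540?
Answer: -13861/1353600 ≈ -0.010240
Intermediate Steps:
V = -41583/7520 (V = -5 + (-648 - 3335)/(2647 + 4873) = -5 - 3983/7520 = -41583/7520 ≈ -5.5297)
V/540 = -41583/7520/540 = -41583/7520*1/540 = -13861/1353600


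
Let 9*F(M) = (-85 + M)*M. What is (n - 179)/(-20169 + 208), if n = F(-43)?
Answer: -3893/179649 ≈ -0.021670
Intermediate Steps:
F(M) = M*(-85 + M)/9 (F(M) = ((-85 + M)*M)/9 = (M*(-85 + M))/9 = M*(-85 + M)/9)
n = 5504/9 (n = (⅑)*(-43)*(-85 - 43) = (⅑)*(-43)*(-128) = 5504/9 ≈ 611.56)
(n - 179)/(-20169 + 208) = (5504/9 - 179)/(-20169 + 208) = (3893/9)/(-19961) = (3893/9)*(-1/19961) = -3893/179649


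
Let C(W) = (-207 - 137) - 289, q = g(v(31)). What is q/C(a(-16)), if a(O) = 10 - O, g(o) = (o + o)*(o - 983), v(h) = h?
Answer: 59024/633 ≈ 93.245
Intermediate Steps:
g(o) = 2*o*(-983 + o) (g(o) = (2*o)*(-983 + o) = 2*o*(-983 + o))
q = -59024 (q = 2*31*(-983 + 31) = 2*31*(-952) = -59024)
C(W) = -633 (C(W) = -344 - 289 = -633)
q/C(a(-16)) = -59024/(-633) = -59024*(-1/633) = 59024/633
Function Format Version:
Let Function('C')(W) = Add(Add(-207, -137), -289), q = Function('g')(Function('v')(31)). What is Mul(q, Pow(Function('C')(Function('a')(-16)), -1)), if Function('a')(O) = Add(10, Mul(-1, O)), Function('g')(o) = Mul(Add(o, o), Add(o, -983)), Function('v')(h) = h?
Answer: Rational(59024, 633) ≈ 93.245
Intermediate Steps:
Function('g')(o) = Mul(2, o, Add(-983, o)) (Function('g')(o) = Mul(Mul(2, o), Add(-983, o)) = Mul(2, o, Add(-983, o)))
q = -59024 (q = Mul(2, 31, Add(-983, 31)) = Mul(2, 31, -952) = -59024)
Function('C')(W) = -633 (Function('C')(W) = Add(-344, -289) = -633)
Mul(q, Pow(Function('C')(Function('a')(-16)), -1)) = Mul(-59024, Pow(-633, -1)) = Mul(-59024, Rational(-1, 633)) = Rational(59024, 633)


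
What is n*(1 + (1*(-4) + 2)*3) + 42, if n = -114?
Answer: 612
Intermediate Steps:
n*(1 + (1*(-4) + 2)*3) + 42 = -114*(1 + (1*(-4) + 2)*3) + 42 = -114*(1 + (-4 + 2)*3) + 42 = -114*(1 - 2*3) + 42 = -114*(1 - 6) + 42 = -114*(-5) + 42 = 570 + 42 = 612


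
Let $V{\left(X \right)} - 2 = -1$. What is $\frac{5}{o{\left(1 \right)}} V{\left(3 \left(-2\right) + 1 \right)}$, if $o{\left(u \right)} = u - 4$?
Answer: $- \frac{5}{3} \approx -1.6667$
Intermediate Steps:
$o{\left(u \right)} = -4 + u$ ($o{\left(u \right)} = u - 4 = -4 + u$)
$V{\left(X \right)} = 1$ ($V{\left(X \right)} = 2 - 1 = 1$)
$\frac{5}{o{\left(1 \right)}} V{\left(3 \left(-2\right) + 1 \right)} = \frac{5}{-4 + 1} \cdot 1 = \frac{5}{-3} \cdot 1 = 5 \left(- \frac{1}{3}\right) 1 = \left(- \frac{5}{3}\right) 1 = - \frac{5}{3}$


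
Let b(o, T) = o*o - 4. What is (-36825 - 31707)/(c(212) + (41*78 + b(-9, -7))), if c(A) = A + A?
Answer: -22844/1233 ≈ -18.527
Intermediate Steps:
b(o, T) = -4 + o**2 (b(o, T) = o**2 - 4 = -4 + o**2)
c(A) = 2*A
(-36825 - 31707)/(c(212) + (41*78 + b(-9, -7))) = (-36825 - 31707)/(2*212 + (41*78 + (-4 + (-9)**2))) = -68532/(424 + (3198 + (-4 + 81))) = -68532/(424 + (3198 + 77)) = -68532/(424 + 3275) = -68532/3699 = -68532*1/3699 = -22844/1233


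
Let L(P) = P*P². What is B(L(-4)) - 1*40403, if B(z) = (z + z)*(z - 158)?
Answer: -11987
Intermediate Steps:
L(P) = P³
B(z) = 2*z*(-158 + z) (B(z) = (2*z)*(-158 + z) = 2*z*(-158 + z))
B(L(-4)) - 1*40403 = 2*(-4)³*(-158 + (-4)³) - 1*40403 = 2*(-64)*(-158 - 64) - 40403 = 2*(-64)*(-222) - 40403 = 28416 - 40403 = -11987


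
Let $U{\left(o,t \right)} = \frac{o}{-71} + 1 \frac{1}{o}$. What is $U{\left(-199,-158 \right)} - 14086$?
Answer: $- \frac{198981564}{14129} \approx -14083.0$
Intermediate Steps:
$U{\left(o,t \right)} = \frac{1}{o} - \frac{o}{71}$ ($U{\left(o,t \right)} = o \left(- \frac{1}{71}\right) + \frac{1}{o} = - \frac{o}{71} + \frac{1}{o} = \frac{1}{o} - \frac{o}{71}$)
$U{\left(-199,-158 \right)} - 14086 = \left(\frac{1}{-199} - - \frac{199}{71}\right) - 14086 = \left(- \frac{1}{199} + \frac{199}{71}\right) - 14086 = \frac{39530}{14129} - 14086 = - \frac{198981564}{14129}$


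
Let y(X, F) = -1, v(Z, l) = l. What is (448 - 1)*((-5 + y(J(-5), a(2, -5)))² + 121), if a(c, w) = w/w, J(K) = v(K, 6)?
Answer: 70179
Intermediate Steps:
J(K) = 6
a(c, w) = 1
(448 - 1)*((-5 + y(J(-5), a(2, -5)))² + 121) = (448 - 1)*((-5 - 1)² + 121) = 447*((-6)² + 121) = 447*(36 + 121) = 447*157 = 70179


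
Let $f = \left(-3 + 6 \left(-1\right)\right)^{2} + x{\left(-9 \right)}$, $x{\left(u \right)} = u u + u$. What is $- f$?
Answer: $-153$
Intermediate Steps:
$x{\left(u \right)} = u + u^{2}$ ($x{\left(u \right)} = u^{2} + u = u + u^{2}$)
$f = 153$ ($f = \left(-3 + 6 \left(-1\right)\right)^{2} - 9 \left(1 - 9\right) = \left(-3 - 6\right)^{2} - -72 = \left(-9\right)^{2} + 72 = 81 + 72 = 153$)
$- f = \left(-1\right) 153 = -153$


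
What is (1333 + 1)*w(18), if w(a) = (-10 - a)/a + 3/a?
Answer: -16675/9 ≈ -1852.8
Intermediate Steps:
w(a) = 3/a + (-10 - a)/a (w(a) = (-10 - a)/a + 3/a = 3/a + (-10 - a)/a)
(1333 + 1)*w(18) = (1333 + 1)*((-7 - 1*18)/18) = 1334*((-7 - 18)/18) = 1334*((1/18)*(-25)) = 1334*(-25/18) = -16675/9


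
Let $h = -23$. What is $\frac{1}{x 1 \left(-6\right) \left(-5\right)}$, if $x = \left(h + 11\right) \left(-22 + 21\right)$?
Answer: $\frac{1}{360} \approx 0.0027778$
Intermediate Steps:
$x = 12$ ($x = \left(-23 + 11\right) \left(-22 + 21\right) = \left(-12\right) \left(-1\right) = 12$)
$\frac{1}{x 1 \left(-6\right) \left(-5\right)} = \frac{1}{12 \cdot 1 \left(-6\right) \left(-5\right)} = \frac{1}{12 \left(-6\right) \left(-5\right)} = \frac{1}{\left(-72\right) \left(-5\right)} = \frac{1}{360}$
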